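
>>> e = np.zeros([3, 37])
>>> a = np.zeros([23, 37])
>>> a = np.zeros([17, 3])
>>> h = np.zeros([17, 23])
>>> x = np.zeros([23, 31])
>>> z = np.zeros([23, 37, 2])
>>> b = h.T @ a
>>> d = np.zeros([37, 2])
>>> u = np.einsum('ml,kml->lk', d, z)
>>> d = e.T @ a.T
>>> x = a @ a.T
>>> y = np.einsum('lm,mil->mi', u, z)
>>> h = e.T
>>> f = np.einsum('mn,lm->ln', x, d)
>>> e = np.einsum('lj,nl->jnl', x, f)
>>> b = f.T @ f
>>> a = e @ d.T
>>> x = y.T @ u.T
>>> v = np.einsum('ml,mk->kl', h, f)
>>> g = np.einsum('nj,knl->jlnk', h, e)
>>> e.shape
(17, 37, 17)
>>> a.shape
(17, 37, 37)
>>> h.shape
(37, 3)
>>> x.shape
(37, 2)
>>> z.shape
(23, 37, 2)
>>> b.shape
(17, 17)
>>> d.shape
(37, 17)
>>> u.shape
(2, 23)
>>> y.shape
(23, 37)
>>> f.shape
(37, 17)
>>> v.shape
(17, 3)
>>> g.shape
(3, 17, 37, 17)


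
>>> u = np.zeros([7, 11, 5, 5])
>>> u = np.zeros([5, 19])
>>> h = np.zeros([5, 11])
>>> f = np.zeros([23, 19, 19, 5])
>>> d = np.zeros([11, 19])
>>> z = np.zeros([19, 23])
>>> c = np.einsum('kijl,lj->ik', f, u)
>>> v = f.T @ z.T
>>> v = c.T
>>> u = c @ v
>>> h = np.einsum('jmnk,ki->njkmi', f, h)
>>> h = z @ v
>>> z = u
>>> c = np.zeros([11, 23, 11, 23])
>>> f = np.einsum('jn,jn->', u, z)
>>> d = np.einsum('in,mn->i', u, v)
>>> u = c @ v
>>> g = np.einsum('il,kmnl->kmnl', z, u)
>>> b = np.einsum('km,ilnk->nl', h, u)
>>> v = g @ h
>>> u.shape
(11, 23, 11, 19)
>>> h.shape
(19, 19)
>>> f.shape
()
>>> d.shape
(19,)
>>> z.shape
(19, 19)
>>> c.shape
(11, 23, 11, 23)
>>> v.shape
(11, 23, 11, 19)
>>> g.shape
(11, 23, 11, 19)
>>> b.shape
(11, 23)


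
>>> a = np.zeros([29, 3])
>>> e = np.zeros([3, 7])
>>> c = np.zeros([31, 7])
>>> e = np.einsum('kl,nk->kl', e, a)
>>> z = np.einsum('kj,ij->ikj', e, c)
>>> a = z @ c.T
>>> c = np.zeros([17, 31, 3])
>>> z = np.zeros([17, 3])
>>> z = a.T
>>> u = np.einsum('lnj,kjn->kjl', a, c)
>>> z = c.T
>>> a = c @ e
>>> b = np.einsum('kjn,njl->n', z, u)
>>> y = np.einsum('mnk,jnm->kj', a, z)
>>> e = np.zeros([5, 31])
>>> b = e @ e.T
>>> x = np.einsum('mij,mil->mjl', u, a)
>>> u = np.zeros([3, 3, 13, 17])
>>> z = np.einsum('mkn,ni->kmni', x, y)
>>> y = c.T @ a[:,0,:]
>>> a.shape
(17, 31, 7)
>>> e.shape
(5, 31)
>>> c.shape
(17, 31, 3)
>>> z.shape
(31, 17, 7, 3)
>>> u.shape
(3, 3, 13, 17)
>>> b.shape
(5, 5)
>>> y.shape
(3, 31, 7)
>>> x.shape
(17, 31, 7)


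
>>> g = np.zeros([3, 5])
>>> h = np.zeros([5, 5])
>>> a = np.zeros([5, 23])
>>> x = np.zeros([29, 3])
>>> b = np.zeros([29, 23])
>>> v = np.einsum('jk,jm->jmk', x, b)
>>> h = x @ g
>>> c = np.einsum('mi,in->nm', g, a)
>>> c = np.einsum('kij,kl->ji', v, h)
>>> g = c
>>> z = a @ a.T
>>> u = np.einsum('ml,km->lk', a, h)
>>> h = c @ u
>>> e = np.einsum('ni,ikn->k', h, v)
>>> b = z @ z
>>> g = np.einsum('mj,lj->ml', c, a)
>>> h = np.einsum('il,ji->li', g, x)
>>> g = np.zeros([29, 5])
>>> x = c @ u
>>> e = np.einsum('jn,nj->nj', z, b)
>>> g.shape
(29, 5)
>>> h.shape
(5, 3)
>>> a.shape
(5, 23)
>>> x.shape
(3, 29)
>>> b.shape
(5, 5)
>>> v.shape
(29, 23, 3)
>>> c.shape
(3, 23)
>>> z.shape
(5, 5)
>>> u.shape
(23, 29)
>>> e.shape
(5, 5)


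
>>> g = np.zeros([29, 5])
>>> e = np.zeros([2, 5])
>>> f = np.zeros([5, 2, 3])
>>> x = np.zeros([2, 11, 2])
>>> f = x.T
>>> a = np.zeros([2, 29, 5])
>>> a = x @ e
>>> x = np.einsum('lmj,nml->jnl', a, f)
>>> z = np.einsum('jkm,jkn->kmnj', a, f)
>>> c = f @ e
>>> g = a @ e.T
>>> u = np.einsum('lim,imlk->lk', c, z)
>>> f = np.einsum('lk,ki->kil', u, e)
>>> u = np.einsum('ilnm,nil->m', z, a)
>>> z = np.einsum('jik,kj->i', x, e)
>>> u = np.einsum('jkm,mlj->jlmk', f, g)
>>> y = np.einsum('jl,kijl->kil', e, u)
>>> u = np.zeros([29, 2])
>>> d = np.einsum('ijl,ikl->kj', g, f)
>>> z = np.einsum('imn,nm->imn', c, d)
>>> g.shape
(2, 11, 2)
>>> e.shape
(2, 5)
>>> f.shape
(2, 5, 2)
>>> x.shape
(5, 2, 2)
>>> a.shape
(2, 11, 5)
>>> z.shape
(2, 11, 5)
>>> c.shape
(2, 11, 5)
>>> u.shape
(29, 2)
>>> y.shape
(2, 11, 5)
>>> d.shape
(5, 11)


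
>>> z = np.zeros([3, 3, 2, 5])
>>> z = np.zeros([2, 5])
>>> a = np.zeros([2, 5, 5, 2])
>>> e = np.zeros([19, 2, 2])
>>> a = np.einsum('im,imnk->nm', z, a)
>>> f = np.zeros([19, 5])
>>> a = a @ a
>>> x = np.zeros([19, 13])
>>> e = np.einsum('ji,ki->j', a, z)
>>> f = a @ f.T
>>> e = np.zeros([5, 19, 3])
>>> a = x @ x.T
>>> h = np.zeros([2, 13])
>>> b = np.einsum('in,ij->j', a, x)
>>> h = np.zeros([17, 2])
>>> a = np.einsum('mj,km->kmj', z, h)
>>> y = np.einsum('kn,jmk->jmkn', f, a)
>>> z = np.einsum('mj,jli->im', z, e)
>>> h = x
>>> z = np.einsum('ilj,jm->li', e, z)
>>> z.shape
(19, 5)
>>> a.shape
(17, 2, 5)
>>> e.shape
(5, 19, 3)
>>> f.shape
(5, 19)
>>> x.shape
(19, 13)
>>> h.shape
(19, 13)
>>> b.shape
(13,)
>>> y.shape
(17, 2, 5, 19)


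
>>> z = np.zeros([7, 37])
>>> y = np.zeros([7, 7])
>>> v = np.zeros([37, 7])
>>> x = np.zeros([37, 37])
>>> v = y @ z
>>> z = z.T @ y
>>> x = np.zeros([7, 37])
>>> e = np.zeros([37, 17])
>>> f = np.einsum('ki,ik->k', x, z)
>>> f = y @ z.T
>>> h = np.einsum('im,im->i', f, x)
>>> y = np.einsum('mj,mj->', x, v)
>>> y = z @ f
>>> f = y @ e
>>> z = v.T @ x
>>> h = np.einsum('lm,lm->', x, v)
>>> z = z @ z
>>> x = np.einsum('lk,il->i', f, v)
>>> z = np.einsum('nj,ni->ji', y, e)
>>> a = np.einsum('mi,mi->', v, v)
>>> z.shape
(37, 17)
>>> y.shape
(37, 37)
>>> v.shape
(7, 37)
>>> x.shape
(7,)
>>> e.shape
(37, 17)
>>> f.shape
(37, 17)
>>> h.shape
()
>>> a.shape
()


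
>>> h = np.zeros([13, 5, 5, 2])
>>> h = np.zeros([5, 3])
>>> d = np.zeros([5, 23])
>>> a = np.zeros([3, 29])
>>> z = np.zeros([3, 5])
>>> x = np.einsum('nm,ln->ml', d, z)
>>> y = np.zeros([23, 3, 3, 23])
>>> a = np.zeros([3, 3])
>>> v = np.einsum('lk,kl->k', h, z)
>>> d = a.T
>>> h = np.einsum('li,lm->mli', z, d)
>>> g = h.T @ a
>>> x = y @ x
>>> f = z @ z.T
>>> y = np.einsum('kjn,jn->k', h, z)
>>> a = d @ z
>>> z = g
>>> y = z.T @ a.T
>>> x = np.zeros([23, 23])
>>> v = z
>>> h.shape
(3, 3, 5)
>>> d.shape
(3, 3)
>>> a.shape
(3, 5)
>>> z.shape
(5, 3, 3)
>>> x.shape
(23, 23)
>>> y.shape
(3, 3, 3)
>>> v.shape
(5, 3, 3)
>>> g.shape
(5, 3, 3)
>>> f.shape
(3, 3)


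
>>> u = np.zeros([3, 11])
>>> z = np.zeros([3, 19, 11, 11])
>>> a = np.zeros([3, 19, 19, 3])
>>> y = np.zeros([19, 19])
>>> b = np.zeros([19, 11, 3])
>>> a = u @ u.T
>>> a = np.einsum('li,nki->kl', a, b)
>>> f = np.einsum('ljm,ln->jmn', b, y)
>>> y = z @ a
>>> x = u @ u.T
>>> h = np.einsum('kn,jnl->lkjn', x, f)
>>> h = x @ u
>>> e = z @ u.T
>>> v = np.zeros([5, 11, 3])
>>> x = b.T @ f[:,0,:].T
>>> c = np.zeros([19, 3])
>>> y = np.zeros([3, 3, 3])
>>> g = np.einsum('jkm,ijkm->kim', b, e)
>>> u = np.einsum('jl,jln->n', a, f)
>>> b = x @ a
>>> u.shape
(19,)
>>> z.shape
(3, 19, 11, 11)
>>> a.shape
(11, 3)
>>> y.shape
(3, 3, 3)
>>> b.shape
(3, 11, 3)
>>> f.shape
(11, 3, 19)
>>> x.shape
(3, 11, 11)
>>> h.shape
(3, 11)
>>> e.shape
(3, 19, 11, 3)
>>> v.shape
(5, 11, 3)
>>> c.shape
(19, 3)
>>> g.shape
(11, 3, 3)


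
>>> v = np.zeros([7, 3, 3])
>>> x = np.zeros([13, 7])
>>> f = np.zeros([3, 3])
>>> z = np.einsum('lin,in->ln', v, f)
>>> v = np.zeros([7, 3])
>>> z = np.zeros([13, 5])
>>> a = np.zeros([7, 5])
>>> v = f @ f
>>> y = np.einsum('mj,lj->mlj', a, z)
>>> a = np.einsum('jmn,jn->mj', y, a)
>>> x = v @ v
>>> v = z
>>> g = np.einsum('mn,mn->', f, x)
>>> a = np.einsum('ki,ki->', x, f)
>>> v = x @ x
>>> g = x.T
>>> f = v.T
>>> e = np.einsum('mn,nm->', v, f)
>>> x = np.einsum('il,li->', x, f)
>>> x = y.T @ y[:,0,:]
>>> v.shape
(3, 3)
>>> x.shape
(5, 13, 5)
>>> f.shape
(3, 3)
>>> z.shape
(13, 5)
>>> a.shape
()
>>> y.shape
(7, 13, 5)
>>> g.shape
(3, 3)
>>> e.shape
()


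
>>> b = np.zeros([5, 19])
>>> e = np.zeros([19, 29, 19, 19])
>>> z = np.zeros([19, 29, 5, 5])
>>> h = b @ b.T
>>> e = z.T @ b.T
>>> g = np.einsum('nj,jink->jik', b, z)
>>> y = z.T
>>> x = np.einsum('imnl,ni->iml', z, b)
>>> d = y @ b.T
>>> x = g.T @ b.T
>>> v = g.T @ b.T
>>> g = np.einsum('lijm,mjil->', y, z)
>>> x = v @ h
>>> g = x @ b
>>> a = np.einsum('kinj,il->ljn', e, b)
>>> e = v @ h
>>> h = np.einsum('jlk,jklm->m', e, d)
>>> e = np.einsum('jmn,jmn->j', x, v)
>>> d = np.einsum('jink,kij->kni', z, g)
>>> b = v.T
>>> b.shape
(5, 29, 5)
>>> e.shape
(5,)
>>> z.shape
(19, 29, 5, 5)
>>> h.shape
(5,)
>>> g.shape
(5, 29, 19)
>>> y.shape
(5, 5, 29, 19)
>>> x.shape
(5, 29, 5)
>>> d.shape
(5, 5, 29)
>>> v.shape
(5, 29, 5)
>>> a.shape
(19, 5, 29)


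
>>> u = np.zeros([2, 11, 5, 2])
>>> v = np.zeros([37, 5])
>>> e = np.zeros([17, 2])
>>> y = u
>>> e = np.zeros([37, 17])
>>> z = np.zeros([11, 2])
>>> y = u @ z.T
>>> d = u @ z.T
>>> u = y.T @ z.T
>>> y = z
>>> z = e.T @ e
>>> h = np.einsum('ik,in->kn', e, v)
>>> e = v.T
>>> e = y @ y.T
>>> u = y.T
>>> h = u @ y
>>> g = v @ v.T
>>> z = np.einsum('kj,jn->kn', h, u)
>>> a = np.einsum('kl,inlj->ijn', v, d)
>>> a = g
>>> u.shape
(2, 11)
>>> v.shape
(37, 5)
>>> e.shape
(11, 11)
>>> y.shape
(11, 2)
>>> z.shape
(2, 11)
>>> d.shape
(2, 11, 5, 11)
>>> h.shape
(2, 2)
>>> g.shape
(37, 37)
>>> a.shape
(37, 37)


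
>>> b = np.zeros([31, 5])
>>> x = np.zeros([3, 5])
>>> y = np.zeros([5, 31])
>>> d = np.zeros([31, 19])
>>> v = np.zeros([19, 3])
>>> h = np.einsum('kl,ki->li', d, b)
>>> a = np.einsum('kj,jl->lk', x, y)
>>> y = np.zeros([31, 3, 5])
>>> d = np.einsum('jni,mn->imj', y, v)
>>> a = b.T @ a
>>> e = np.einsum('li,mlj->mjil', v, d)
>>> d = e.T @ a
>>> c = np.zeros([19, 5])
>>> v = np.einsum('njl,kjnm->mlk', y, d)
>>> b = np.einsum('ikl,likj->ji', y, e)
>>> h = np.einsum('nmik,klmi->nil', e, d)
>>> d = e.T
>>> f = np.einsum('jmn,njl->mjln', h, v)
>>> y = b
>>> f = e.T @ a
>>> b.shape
(19, 31)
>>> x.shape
(3, 5)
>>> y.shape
(19, 31)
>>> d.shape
(19, 3, 31, 5)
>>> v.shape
(3, 5, 19)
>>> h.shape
(5, 3, 3)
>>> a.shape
(5, 3)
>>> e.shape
(5, 31, 3, 19)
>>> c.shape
(19, 5)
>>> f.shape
(19, 3, 31, 3)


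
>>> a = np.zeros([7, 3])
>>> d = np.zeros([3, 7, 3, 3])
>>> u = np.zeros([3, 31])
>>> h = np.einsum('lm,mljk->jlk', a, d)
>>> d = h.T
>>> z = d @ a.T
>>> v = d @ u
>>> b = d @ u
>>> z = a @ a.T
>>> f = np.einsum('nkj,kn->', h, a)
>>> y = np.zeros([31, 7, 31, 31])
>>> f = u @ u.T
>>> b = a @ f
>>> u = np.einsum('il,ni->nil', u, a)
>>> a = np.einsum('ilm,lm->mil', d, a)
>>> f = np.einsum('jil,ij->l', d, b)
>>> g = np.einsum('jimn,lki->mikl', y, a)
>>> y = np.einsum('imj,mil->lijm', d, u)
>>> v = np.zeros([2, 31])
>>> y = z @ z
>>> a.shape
(3, 3, 7)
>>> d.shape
(3, 7, 3)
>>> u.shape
(7, 3, 31)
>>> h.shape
(3, 7, 3)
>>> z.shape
(7, 7)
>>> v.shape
(2, 31)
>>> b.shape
(7, 3)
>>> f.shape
(3,)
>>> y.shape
(7, 7)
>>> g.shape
(31, 7, 3, 3)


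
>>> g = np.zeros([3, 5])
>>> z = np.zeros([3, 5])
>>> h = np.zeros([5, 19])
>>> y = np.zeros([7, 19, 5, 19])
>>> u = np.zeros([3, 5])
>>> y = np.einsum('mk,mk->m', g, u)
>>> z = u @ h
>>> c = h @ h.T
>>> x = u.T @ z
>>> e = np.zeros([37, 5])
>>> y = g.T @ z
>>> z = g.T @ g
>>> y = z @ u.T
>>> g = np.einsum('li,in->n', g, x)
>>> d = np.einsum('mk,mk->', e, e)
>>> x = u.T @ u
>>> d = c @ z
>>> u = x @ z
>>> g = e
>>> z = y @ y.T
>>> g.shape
(37, 5)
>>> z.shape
(5, 5)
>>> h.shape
(5, 19)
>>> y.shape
(5, 3)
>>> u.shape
(5, 5)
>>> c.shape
(5, 5)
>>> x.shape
(5, 5)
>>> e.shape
(37, 5)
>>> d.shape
(5, 5)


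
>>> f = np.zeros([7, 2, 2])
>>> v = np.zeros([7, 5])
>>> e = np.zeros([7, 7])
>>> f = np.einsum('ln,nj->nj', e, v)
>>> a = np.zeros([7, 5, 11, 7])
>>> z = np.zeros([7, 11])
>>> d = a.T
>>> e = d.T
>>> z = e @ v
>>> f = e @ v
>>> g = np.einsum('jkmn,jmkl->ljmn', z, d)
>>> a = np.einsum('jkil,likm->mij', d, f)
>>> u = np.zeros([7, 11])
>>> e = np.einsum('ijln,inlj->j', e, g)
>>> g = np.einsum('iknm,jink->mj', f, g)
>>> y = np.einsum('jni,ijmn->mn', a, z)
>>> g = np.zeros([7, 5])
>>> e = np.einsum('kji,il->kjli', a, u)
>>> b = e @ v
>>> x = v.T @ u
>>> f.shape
(7, 5, 11, 5)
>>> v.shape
(7, 5)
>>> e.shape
(5, 5, 11, 7)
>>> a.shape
(5, 5, 7)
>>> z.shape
(7, 5, 11, 5)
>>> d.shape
(7, 11, 5, 7)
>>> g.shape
(7, 5)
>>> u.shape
(7, 11)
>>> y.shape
(11, 5)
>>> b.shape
(5, 5, 11, 5)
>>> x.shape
(5, 11)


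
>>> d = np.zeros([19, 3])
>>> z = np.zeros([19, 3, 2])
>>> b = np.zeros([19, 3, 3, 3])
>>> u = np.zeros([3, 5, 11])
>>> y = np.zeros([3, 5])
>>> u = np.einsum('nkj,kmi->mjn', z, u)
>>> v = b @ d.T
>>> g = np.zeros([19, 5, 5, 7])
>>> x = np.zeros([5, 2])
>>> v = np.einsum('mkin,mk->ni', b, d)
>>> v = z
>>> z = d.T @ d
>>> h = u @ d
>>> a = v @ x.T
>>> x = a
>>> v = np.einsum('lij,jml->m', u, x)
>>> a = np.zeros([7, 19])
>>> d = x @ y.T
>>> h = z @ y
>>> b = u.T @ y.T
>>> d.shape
(19, 3, 3)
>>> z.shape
(3, 3)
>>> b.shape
(19, 2, 3)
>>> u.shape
(5, 2, 19)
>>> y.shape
(3, 5)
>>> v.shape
(3,)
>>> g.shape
(19, 5, 5, 7)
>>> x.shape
(19, 3, 5)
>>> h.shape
(3, 5)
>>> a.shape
(7, 19)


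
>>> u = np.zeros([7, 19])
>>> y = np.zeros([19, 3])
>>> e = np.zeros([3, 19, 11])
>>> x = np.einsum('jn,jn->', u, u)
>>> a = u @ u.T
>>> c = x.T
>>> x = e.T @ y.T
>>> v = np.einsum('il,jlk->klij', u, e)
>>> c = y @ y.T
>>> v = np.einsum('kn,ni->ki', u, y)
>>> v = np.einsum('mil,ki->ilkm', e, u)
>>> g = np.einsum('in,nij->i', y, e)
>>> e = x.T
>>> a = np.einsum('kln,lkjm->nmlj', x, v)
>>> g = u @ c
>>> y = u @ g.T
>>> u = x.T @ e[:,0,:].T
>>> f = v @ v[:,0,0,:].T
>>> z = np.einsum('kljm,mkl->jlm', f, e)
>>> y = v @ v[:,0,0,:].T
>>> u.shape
(19, 19, 19)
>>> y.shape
(19, 11, 7, 19)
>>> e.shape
(19, 19, 11)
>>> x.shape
(11, 19, 19)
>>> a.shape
(19, 3, 19, 7)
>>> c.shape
(19, 19)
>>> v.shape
(19, 11, 7, 3)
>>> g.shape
(7, 19)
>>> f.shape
(19, 11, 7, 19)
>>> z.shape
(7, 11, 19)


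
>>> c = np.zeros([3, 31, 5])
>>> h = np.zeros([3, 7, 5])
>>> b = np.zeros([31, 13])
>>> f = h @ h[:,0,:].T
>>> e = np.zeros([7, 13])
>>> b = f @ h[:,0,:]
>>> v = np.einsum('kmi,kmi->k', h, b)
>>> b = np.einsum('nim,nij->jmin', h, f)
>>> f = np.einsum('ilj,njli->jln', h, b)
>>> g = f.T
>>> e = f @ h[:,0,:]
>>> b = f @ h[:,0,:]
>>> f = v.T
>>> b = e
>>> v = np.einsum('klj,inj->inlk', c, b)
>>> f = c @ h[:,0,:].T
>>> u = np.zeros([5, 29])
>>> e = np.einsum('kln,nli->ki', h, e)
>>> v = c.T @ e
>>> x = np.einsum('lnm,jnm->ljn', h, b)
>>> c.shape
(3, 31, 5)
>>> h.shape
(3, 7, 5)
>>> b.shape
(5, 7, 5)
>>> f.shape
(3, 31, 3)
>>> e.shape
(3, 5)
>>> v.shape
(5, 31, 5)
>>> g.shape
(3, 7, 5)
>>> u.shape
(5, 29)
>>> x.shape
(3, 5, 7)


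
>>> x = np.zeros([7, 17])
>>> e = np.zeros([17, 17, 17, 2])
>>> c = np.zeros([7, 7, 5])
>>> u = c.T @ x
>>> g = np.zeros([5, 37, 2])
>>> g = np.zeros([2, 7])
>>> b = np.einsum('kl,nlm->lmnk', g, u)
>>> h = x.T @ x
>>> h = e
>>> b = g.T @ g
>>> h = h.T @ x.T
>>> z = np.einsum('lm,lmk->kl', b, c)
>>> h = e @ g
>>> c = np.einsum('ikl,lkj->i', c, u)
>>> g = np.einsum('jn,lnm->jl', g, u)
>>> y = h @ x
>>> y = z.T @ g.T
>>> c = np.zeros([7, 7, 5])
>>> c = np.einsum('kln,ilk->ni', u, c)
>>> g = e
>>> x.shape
(7, 17)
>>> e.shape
(17, 17, 17, 2)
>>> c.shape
(17, 7)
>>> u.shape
(5, 7, 17)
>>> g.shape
(17, 17, 17, 2)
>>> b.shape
(7, 7)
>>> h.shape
(17, 17, 17, 7)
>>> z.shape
(5, 7)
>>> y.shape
(7, 2)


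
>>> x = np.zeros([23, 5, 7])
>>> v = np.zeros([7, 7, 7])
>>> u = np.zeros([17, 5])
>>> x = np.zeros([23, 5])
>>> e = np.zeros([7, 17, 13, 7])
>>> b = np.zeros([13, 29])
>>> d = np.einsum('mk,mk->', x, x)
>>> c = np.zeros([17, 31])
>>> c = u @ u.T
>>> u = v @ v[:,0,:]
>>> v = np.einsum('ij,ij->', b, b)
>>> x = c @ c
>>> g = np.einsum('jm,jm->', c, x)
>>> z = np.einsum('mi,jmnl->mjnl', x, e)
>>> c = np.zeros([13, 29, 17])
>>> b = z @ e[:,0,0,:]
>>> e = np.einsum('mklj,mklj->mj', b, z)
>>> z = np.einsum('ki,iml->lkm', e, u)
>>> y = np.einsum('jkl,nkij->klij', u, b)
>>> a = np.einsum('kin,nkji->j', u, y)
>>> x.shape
(17, 17)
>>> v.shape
()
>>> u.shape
(7, 7, 7)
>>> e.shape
(17, 7)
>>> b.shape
(17, 7, 13, 7)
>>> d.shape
()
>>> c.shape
(13, 29, 17)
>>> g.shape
()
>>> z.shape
(7, 17, 7)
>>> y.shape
(7, 7, 13, 7)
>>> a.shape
(13,)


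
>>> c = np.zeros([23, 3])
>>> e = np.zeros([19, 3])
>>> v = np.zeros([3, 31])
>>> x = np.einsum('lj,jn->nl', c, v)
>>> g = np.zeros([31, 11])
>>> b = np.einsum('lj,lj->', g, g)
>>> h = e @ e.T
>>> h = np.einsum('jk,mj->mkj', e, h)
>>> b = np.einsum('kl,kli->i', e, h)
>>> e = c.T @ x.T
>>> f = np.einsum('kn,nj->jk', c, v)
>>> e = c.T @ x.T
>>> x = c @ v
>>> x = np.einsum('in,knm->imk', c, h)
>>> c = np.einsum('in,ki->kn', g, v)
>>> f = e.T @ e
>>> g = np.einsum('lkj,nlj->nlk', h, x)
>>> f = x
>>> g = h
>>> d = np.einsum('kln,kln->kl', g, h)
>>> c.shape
(3, 11)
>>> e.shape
(3, 31)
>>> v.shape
(3, 31)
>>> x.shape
(23, 19, 19)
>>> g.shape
(19, 3, 19)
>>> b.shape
(19,)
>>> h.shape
(19, 3, 19)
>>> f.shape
(23, 19, 19)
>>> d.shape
(19, 3)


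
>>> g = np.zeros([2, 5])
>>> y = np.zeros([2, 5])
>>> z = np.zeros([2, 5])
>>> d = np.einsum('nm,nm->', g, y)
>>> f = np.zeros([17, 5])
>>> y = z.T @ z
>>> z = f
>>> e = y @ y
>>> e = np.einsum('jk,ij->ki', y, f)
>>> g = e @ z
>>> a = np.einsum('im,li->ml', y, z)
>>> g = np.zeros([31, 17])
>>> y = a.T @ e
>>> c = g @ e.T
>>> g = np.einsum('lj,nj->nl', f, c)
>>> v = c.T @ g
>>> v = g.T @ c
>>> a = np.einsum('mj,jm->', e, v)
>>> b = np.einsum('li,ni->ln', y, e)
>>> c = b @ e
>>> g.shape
(31, 17)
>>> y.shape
(17, 17)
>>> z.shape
(17, 5)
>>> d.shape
()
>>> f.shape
(17, 5)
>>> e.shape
(5, 17)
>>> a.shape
()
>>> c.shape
(17, 17)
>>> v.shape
(17, 5)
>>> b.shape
(17, 5)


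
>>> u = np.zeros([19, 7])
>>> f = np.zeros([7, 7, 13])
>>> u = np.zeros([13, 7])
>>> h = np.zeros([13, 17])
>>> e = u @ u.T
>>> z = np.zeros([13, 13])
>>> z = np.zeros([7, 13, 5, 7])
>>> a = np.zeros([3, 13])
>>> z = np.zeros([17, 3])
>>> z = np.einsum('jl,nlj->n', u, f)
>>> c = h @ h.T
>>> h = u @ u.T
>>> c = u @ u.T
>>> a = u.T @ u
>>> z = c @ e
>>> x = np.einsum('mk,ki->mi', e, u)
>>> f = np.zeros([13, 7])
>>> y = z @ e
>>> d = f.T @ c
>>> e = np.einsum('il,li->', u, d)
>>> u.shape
(13, 7)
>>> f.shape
(13, 7)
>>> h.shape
(13, 13)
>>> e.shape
()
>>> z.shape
(13, 13)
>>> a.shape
(7, 7)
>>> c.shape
(13, 13)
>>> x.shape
(13, 7)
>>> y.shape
(13, 13)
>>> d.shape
(7, 13)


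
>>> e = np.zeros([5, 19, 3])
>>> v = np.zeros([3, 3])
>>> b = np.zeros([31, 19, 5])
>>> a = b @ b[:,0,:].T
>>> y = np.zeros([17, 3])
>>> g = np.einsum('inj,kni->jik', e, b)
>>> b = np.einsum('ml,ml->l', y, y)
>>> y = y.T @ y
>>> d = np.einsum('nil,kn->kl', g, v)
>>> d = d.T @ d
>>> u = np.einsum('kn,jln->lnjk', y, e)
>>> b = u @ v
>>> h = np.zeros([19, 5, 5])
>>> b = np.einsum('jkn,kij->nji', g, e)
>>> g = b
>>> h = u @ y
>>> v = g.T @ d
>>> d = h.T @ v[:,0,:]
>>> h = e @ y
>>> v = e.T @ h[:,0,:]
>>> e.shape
(5, 19, 3)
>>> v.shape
(3, 19, 3)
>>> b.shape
(31, 3, 19)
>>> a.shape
(31, 19, 31)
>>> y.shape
(3, 3)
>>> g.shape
(31, 3, 19)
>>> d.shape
(3, 5, 3, 31)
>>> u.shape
(19, 3, 5, 3)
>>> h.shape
(5, 19, 3)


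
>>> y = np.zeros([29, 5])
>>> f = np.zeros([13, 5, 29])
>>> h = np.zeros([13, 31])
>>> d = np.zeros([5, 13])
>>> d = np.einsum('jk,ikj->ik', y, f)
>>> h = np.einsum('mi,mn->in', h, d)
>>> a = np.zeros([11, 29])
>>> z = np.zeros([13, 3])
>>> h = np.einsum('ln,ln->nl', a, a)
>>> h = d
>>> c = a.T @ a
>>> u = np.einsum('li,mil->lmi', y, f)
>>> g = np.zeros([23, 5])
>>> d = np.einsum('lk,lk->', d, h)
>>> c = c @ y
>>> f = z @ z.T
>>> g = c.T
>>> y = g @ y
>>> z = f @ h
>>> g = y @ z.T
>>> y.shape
(5, 5)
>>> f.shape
(13, 13)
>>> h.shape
(13, 5)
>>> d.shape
()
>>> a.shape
(11, 29)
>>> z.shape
(13, 5)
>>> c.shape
(29, 5)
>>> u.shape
(29, 13, 5)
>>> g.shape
(5, 13)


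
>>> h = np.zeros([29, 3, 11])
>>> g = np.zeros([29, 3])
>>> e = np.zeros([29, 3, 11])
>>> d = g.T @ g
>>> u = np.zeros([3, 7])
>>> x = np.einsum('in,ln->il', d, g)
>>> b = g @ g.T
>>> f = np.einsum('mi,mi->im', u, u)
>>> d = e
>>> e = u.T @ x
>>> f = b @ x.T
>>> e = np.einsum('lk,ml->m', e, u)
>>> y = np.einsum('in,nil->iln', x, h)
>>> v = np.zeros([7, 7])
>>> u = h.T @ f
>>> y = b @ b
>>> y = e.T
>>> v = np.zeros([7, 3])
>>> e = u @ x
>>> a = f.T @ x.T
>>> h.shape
(29, 3, 11)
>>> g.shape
(29, 3)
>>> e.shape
(11, 3, 29)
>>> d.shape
(29, 3, 11)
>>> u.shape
(11, 3, 3)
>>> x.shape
(3, 29)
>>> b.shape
(29, 29)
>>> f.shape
(29, 3)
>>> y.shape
(3,)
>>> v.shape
(7, 3)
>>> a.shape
(3, 3)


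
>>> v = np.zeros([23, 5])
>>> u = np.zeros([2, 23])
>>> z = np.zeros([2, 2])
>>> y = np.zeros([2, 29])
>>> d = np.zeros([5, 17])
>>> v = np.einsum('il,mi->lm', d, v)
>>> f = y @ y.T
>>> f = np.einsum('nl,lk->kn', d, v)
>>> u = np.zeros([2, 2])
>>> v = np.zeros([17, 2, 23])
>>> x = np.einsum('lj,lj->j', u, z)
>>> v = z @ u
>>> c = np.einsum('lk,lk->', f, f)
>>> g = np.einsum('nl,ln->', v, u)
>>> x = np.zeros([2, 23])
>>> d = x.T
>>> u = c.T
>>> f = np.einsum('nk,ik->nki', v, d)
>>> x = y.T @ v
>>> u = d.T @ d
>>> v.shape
(2, 2)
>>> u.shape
(2, 2)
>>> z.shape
(2, 2)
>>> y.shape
(2, 29)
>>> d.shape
(23, 2)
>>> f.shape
(2, 2, 23)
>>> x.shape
(29, 2)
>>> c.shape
()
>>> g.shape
()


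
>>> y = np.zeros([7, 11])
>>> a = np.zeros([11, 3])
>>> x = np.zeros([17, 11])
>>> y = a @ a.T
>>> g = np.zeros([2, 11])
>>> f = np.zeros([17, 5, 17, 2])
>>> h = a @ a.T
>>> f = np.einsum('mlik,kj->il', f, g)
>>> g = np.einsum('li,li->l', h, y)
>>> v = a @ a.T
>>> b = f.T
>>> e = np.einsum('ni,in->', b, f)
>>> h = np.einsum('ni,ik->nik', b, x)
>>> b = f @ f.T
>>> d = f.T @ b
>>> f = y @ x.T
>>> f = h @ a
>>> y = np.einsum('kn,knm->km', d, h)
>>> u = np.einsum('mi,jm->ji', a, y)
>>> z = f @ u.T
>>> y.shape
(5, 11)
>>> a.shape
(11, 3)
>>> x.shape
(17, 11)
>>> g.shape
(11,)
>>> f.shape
(5, 17, 3)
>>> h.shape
(5, 17, 11)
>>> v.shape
(11, 11)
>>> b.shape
(17, 17)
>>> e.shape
()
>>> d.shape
(5, 17)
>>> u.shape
(5, 3)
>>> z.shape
(5, 17, 5)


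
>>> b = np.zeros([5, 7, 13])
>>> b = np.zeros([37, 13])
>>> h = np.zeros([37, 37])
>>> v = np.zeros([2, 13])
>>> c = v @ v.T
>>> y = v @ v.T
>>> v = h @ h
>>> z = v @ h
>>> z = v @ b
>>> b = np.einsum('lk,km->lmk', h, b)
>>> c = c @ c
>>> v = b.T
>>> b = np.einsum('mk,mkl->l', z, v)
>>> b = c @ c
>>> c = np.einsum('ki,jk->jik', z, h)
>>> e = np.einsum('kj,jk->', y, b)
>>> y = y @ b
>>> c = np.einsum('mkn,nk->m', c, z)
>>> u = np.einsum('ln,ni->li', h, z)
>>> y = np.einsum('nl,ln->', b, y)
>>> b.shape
(2, 2)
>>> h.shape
(37, 37)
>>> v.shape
(37, 13, 37)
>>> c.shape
(37,)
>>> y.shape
()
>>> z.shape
(37, 13)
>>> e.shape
()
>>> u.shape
(37, 13)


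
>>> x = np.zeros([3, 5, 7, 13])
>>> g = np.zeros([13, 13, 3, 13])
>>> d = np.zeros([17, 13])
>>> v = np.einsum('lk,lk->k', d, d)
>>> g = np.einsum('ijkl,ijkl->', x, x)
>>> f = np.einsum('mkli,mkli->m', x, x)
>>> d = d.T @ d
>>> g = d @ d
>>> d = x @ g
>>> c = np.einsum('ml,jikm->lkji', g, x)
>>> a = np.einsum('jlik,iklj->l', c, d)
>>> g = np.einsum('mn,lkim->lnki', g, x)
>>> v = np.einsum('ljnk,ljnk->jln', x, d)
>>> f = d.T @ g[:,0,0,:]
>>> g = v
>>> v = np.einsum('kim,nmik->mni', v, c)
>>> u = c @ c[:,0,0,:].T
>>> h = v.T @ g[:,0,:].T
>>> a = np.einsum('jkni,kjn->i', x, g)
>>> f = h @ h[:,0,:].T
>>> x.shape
(3, 5, 7, 13)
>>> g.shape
(5, 3, 7)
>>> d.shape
(3, 5, 7, 13)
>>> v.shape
(7, 13, 3)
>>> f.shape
(3, 13, 3)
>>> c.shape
(13, 7, 3, 5)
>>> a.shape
(13,)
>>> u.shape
(13, 7, 3, 13)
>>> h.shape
(3, 13, 5)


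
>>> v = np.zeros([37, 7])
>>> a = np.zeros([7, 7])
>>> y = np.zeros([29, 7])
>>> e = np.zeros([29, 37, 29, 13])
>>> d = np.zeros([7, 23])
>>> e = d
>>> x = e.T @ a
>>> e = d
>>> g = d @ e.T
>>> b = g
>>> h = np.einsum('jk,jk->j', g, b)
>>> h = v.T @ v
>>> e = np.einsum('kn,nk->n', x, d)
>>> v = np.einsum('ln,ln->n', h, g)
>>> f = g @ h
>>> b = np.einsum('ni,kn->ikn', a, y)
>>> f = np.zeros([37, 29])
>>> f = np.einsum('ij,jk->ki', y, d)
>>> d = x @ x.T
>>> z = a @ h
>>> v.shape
(7,)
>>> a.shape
(7, 7)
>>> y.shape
(29, 7)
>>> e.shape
(7,)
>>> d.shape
(23, 23)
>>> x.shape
(23, 7)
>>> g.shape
(7, 7)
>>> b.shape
(7, 29, 7)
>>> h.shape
(7, 7)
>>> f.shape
(23, 29)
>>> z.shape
(7, 7)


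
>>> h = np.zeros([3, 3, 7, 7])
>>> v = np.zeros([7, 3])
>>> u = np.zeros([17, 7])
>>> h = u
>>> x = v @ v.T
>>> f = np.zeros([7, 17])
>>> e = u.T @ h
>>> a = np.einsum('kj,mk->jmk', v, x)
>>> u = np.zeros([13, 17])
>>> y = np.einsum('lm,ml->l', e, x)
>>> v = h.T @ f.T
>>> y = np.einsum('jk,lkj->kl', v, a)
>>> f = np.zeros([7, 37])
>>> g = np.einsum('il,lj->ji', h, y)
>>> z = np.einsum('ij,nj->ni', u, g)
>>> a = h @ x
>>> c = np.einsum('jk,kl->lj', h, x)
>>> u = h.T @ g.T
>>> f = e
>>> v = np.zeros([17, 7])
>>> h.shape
(17, 7)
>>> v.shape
(17, 7)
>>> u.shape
(7, 3)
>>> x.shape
(7, 7)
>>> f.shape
(7, 7)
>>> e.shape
(7, 7)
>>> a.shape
(17, 7)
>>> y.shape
(7, 3)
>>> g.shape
(3, 17)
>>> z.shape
(3, 13)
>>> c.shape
(7, 17)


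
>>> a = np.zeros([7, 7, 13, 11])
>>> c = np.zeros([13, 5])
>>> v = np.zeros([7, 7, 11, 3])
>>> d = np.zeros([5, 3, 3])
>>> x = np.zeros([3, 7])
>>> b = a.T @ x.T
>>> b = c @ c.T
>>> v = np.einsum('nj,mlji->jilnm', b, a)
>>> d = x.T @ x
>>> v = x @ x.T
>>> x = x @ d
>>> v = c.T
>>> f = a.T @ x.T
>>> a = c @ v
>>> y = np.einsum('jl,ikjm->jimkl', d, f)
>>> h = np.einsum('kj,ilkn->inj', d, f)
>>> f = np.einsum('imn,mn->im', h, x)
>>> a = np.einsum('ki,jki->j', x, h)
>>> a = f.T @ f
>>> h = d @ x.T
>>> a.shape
(3, 3)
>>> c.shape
(13, 5)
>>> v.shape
(5, 13)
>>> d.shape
(7, 7)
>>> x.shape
(3, 7)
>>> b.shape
(13, 13)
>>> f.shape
(11, 3)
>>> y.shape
(7, 11, 3, 13, 7)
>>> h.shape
(7, 3)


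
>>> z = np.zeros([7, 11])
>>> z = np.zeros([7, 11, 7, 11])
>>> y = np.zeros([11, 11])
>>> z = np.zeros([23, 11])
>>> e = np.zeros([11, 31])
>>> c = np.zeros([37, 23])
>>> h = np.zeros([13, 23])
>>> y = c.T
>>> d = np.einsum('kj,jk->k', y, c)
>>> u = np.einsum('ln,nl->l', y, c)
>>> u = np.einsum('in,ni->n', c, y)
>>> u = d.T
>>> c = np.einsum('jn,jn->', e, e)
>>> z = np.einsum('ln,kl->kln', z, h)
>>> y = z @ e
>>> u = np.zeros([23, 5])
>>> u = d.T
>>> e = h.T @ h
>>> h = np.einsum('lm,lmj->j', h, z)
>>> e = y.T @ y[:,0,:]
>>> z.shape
(13, 23, 11)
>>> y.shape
(13, 23, 31)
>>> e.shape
(31, 23, 31)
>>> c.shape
()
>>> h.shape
(11,)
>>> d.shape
(23,)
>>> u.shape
(23,)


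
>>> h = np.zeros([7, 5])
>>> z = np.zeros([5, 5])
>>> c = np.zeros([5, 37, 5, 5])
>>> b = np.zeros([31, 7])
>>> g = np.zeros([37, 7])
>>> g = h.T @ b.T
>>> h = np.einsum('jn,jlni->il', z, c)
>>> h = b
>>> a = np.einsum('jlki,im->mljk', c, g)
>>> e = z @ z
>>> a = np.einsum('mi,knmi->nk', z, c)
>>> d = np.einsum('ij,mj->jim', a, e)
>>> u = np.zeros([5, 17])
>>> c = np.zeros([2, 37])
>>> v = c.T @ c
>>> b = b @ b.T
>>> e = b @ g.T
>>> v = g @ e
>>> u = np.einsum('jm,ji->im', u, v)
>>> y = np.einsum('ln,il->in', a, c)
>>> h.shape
(31, 7)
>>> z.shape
(5, 5)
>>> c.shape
(2, 37)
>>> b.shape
(31, 31)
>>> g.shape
(5, 31)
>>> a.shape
(37, 5)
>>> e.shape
(31, 5)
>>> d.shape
(5, 37, 5)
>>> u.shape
(5, 17)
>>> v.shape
(5, 5)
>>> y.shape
(2, 5)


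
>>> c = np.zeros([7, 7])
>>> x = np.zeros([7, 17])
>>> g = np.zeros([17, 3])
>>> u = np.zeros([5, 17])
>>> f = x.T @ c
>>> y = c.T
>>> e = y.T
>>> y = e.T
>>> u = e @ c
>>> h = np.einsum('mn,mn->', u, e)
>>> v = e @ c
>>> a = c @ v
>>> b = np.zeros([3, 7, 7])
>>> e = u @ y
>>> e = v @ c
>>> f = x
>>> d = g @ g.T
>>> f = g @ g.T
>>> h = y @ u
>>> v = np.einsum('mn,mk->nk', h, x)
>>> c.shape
(7, 7)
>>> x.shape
(7, 17)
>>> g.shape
(17, 3)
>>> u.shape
(7, 7)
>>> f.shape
(17, 17)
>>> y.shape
(7, 7)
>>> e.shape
(7, 7)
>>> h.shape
(7, 7)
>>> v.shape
(7, 17)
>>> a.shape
(7, 7)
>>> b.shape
(3, 7, 7)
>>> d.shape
(17, 17)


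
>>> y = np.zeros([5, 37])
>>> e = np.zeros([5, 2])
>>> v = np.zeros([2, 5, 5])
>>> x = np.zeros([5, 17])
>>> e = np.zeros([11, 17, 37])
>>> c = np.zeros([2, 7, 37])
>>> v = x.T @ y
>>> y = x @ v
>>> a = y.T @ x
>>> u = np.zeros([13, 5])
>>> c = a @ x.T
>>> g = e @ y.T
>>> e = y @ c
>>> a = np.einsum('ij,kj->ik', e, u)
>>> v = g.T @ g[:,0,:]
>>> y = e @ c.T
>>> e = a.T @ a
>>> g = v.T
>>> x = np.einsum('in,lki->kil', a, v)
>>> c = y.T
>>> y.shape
(5, 37)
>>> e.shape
(13, 13)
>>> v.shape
(5, 17, 5)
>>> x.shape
(17, 5, 5)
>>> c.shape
(37, 5)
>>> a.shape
(5, 13)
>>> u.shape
(13, 5)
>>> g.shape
(5, 17, 5)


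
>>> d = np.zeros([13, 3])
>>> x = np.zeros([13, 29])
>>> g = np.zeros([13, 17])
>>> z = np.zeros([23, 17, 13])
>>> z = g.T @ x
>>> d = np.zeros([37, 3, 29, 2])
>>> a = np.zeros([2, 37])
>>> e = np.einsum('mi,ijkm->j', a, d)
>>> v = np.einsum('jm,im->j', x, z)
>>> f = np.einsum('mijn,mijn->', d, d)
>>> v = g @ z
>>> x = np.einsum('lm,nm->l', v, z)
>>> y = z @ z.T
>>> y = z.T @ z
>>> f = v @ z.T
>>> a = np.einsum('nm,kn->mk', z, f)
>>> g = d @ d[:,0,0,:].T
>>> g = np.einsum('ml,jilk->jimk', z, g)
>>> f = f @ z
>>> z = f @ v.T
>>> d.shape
(37, 3, 29, 2)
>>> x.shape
(13,)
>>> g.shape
(37, 3, 17, 37)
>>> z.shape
(13, 13)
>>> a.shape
(29, 13)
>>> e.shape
(3,)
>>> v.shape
(13, 29)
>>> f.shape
(13, 29)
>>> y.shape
(29, 29)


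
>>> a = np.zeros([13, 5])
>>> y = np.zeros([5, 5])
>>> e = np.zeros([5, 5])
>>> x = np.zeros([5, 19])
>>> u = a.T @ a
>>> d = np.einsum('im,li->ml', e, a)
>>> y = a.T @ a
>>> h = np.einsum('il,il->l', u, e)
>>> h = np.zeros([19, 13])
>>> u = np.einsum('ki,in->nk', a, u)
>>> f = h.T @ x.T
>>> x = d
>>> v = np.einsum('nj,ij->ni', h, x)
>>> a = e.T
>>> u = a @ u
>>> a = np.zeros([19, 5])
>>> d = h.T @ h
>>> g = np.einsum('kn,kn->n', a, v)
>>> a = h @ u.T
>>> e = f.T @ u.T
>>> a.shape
(19, 5)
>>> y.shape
(5, 5)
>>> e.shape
(5, 5)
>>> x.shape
(5, 13)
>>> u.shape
(5, 13)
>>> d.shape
(13, 13)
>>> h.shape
(19, 13)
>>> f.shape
(13, 5)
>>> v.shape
(19, 5)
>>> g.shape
(5,)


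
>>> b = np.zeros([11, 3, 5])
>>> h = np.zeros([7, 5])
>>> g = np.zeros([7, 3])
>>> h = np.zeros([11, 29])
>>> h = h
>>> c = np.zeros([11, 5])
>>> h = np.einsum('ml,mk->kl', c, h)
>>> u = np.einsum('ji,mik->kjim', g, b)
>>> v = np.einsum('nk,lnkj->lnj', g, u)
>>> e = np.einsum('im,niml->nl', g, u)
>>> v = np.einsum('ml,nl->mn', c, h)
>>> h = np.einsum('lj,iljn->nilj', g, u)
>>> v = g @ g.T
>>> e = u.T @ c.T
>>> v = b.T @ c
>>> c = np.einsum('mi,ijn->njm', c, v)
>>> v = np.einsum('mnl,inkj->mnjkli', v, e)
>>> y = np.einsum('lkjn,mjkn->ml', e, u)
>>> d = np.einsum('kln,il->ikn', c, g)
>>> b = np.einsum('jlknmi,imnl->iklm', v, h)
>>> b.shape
(11, 11, 3, 5)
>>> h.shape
(11, 5, 7, 3)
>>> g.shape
(7, 3)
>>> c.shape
(5, 3, 11)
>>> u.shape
(5, 7, 3, 11)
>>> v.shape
(5, 3, 11, 7, 5, 11)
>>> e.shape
(11, 3, 7, 11)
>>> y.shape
(5, 11)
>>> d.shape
(7, 5, 11)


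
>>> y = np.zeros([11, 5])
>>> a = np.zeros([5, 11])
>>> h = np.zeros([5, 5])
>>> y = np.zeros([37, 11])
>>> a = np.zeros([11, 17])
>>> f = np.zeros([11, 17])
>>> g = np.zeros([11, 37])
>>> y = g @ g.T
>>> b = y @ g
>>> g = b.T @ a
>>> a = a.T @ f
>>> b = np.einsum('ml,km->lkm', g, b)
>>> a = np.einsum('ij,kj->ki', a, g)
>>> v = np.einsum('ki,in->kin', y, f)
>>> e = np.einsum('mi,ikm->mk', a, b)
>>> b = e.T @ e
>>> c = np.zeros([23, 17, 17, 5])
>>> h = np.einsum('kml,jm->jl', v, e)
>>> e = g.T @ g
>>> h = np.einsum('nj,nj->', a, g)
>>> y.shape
(11, 11)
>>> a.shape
(37, 17)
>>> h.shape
()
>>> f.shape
(11, 17)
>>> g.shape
(37, 17)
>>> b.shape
(11, 11)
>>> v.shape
(11, 11, 17)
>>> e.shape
(17, 17)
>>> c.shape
(23, 17, 17, 5)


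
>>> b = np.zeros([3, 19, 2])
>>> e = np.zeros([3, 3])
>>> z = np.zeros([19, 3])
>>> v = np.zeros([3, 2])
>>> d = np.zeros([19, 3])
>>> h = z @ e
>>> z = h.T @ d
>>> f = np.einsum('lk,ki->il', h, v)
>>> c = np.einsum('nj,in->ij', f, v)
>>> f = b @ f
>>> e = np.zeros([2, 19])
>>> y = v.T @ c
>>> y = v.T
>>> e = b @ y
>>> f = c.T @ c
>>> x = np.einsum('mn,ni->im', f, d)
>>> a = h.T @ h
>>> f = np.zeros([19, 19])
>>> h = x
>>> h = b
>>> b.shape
(3, 19, 2)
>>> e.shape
(3, 19, 3)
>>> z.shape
(3, 3)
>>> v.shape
(3, 2)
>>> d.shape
(19, 3)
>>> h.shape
(3, 19, 2)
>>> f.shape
(19, 19)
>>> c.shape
(3, 19)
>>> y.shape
(2, 3)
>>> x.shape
(3, 19)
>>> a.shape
(3, 3)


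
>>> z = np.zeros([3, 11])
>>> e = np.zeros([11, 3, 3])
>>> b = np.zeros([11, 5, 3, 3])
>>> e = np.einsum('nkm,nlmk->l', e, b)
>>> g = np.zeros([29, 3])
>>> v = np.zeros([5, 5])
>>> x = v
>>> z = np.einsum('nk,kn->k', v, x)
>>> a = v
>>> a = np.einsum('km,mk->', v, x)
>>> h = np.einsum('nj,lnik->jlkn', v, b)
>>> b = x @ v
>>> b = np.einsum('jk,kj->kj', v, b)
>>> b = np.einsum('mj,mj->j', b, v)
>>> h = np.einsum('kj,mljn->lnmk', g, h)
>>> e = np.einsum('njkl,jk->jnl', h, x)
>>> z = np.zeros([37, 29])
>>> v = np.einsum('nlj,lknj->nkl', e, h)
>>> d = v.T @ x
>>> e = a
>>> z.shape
(37, 29)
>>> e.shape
()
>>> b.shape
(5,)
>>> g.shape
(29, 3)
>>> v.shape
(5, 5, 11)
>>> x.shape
(5, 5)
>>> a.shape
()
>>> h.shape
(11, 5, 5, 29)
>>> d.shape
(11, 5, 5)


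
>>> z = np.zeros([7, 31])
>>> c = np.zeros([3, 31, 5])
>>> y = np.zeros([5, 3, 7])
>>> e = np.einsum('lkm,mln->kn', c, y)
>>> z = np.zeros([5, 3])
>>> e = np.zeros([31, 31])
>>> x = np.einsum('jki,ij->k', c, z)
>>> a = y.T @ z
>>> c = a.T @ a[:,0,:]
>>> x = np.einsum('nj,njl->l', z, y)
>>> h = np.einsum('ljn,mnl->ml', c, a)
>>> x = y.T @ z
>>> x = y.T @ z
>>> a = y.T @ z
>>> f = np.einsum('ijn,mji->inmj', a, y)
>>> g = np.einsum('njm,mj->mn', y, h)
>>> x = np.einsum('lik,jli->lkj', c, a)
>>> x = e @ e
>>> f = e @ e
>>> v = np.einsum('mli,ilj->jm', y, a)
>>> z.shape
(5, 3)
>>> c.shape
(3, 3, 3)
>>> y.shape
(5, 3, 7)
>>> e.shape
(31, 31)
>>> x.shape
(31, 31)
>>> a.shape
(7, 3, 3)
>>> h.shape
(7, 3)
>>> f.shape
(31, 31)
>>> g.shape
(7, 5)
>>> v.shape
(3, 5)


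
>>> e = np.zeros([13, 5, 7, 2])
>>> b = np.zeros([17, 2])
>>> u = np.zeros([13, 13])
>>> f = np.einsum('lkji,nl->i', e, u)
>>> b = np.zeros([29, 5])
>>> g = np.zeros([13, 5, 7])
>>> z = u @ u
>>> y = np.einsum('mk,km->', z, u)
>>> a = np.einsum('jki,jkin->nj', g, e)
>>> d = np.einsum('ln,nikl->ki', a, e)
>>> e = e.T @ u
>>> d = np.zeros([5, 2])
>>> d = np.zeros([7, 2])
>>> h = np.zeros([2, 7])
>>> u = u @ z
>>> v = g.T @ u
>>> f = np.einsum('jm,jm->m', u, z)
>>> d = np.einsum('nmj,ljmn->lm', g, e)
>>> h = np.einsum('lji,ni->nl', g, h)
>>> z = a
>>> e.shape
(2, 7, 5, 13)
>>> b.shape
(29, 5)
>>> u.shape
(13, 13)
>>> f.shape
(13,)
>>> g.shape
(13, 5, 7)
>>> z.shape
(2, 13)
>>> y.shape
()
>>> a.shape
(2, 13)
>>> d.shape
(2, 5)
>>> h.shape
(2, 13)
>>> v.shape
(7, 5, 13)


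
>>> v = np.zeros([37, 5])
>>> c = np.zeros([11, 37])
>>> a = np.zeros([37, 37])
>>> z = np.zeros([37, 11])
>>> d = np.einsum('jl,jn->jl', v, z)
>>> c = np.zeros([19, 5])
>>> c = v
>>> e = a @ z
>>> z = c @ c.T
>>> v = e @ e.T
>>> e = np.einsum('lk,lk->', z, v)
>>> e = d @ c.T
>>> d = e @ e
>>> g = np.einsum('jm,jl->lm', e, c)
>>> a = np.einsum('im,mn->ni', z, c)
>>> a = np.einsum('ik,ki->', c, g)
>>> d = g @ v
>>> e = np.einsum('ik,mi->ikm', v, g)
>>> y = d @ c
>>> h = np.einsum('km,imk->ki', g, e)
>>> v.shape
(37, 37)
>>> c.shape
(37, 5)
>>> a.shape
()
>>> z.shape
(37, 37)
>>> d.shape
(5, 37)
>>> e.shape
(37, 37, 5)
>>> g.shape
(5, 37)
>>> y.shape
(5, 5)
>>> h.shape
(5, 37)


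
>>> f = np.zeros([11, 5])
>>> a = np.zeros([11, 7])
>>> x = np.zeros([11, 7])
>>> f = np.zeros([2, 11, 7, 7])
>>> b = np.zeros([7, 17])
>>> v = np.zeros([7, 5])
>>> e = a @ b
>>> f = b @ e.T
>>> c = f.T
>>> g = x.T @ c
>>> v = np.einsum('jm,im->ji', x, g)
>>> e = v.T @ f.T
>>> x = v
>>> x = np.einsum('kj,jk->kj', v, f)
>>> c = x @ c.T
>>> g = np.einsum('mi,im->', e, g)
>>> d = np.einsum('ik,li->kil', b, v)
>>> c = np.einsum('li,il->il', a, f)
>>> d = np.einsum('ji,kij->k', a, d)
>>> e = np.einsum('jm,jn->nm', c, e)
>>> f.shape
(7, 11)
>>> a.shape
(11, 7)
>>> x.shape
(11, 7)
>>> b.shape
(7, 17)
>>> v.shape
(11, 7)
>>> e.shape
(7, 11)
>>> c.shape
(7, 11)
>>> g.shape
()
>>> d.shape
(17,)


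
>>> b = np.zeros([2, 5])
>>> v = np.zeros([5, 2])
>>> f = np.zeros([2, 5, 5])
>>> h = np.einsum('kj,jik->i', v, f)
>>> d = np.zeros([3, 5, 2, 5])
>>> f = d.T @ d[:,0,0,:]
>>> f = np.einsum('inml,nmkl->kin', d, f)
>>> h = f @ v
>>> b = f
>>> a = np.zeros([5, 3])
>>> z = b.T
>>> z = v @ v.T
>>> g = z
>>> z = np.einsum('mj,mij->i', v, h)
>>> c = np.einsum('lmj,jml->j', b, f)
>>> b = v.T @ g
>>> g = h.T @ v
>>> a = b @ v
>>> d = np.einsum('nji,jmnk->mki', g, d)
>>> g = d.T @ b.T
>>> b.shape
(2, 5)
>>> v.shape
(5, 2)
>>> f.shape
(5, 3, 5)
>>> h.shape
(5, 3, 2)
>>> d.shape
(5, 5, 2)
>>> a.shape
(2, 2)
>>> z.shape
(3,)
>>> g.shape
(2, 5, 2)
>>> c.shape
(5,)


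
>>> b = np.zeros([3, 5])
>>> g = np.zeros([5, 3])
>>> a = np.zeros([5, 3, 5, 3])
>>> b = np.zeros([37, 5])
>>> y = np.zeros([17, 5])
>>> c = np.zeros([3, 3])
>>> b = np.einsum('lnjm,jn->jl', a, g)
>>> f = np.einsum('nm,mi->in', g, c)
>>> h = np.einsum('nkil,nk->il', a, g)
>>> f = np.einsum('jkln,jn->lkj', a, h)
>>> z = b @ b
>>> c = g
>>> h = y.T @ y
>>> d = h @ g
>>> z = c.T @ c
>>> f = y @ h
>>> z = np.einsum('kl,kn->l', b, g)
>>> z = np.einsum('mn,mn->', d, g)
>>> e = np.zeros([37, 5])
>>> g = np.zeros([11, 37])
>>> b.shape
(5, 5)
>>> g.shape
(11, 37)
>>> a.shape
(5, 3, 5, 3)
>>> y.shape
(17, 5)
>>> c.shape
(5, 3)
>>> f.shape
(17, 5)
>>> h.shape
(5, 5)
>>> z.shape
()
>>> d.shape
(5, 3)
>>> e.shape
(37, 5)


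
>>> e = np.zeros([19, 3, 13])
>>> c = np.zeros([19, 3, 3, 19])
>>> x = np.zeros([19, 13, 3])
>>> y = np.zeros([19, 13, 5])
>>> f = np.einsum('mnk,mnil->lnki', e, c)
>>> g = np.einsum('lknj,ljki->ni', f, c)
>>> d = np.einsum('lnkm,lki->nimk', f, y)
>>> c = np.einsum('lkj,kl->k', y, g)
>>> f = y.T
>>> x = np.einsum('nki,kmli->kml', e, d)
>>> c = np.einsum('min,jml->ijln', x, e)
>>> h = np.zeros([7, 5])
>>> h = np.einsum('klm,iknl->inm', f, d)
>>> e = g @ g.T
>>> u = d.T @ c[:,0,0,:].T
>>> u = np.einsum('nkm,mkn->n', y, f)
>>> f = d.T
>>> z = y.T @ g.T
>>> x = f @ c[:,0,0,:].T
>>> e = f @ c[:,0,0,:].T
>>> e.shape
(13, 3, 5, 5)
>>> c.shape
(5, 19, 13, 3)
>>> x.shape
(13, 3, 5, 5)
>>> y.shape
(19, 13, 5)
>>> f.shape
(13, 3, 5, 3)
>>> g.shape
(13, 19)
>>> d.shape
(3, 5, 3, 13)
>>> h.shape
(3, 3, 19)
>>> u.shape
(19,)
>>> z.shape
(5, 13, 13)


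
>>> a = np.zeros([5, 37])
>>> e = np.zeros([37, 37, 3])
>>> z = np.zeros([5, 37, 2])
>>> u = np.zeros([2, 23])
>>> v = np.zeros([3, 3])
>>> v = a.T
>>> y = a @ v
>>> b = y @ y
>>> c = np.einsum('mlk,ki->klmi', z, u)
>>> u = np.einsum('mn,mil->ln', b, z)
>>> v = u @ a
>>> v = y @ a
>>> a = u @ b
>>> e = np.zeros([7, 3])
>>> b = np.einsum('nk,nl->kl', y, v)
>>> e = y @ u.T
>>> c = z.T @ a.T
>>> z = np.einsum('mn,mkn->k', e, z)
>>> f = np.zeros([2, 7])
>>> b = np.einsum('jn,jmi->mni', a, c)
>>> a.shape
(2, 5)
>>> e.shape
(5, 2)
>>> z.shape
(37,)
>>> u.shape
(2, 5)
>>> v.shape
(5, 37)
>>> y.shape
(5, 5)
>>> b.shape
(37, 5, 2)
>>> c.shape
(2, 37, 2)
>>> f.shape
(2, 7)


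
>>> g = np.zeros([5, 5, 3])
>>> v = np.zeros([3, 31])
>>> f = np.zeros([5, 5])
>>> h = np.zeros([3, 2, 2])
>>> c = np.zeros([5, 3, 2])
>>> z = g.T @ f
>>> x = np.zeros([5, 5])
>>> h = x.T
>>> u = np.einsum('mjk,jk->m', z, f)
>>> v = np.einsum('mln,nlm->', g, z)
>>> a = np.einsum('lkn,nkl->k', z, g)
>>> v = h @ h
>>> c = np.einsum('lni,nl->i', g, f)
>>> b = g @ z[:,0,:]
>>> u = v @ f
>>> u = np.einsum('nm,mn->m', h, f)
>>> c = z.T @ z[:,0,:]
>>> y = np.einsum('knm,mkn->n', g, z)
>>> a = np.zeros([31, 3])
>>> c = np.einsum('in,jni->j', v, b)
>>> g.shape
(5, 5, 3)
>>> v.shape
(5, 5)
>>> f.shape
(5, 5)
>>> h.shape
(5, 5)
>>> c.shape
(5,)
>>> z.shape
(3, 5, 5)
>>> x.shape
(5, 5)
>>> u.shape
(5,)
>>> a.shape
(31, 3)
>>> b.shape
(5, 5, 5)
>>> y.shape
(5,)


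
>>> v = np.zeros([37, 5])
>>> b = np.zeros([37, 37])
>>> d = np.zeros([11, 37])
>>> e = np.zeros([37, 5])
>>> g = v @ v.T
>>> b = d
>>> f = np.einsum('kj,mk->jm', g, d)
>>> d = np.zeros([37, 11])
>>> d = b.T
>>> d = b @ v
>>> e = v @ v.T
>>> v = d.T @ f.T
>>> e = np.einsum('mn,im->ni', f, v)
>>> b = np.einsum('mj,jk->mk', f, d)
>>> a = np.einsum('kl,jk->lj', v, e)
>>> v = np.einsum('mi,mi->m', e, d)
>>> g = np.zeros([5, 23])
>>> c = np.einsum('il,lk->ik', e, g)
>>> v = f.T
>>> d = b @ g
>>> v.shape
(11, 37)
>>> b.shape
(37, 5)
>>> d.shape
(37, 23)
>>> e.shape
(11, 5)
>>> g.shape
(5, 23)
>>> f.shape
(37, 11)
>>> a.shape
(37, 11)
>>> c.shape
(11, 23)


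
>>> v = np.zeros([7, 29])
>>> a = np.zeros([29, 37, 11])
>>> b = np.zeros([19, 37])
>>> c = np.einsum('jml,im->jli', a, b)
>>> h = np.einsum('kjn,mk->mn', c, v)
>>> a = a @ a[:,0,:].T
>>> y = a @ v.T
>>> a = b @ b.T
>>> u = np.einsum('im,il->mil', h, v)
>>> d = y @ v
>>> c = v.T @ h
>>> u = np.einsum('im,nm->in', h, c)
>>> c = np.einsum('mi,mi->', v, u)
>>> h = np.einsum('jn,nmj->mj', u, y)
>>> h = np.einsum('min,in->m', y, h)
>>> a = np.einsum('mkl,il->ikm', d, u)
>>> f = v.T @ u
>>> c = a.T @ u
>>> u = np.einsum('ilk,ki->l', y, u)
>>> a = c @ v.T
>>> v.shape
(7, 29)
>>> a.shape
(29, 37, 7)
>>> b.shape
(19, 37)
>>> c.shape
(29, 37, 29)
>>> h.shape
(29,)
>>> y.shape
(29, 37, 7)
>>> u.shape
(37,)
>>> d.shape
(29, 37, 29)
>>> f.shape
(29, 29)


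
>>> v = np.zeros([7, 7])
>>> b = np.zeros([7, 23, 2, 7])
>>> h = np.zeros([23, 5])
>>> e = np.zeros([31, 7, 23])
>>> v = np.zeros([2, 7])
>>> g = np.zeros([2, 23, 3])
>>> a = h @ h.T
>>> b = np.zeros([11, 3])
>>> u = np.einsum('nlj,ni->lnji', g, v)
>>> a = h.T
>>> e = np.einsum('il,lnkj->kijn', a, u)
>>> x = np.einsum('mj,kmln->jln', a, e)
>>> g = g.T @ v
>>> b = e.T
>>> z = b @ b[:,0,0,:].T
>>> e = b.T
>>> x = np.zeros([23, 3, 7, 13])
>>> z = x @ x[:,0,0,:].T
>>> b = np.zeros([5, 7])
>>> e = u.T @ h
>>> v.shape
(2, 7)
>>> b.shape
(5, 7)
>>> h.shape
(23, 5)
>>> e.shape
(7, 3, 2, 5)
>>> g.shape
(3, 23, 7)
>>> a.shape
(5, 23)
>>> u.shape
(23, 2, 3, 7)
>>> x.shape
(23, 3, 7, 13)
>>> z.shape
(23, 3, 7, 23)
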